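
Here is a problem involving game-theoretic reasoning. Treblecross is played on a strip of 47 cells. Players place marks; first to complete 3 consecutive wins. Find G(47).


Treblecross: place X on empty cells; 3-in-a-row wins.
Playing within two cells of an existing X lets the opponent win at once, so sensible play treats the cells i-2..i+2 around each X as dead. The player left with no safe cell loses, so this is a normal-play take-away game on strips of safe cells.
Placing X at cell i (0-indexed) of a strip of k safe cells leaves independent strips of sizes max(0, i-2) and max(0, k-i-3). Hence G(k) = mex{ G(max(0,i-2)) XOR G(max(0,k-i-3)) : 0 <= i < k }, with G(0) = 0.
G(1): splits (0,0):0^0=0 -> mex({0}) = 1
G(2): splits (0,0):0^0=0 -> mex({0}) = 1
G(3): splits (0,0):0^0=0 -> mex({0}) = 1
G(4): splits (0,1):0^1=1 (0,0):0^0=0 -> mex({0, 1}) = 2
G(5): splits (0,2):0^1=1 (0,1):0^1=1 (0,0):0^0=0 -> mex({0, 1}) = 2
G(6) = mex({1}) = 0
G(7) = mex({0, 1, 2}) = 3
G(8) = mex({0, 1, 2}) = 3
G(9) = mex({0, 2}) = 1
G(10) = mex({0, 2, 3}) = 1
G(11) = mex({0, 3}) = 1
G(12) = mex({1, 3}) = 0
G(13) = mex({0, 1, 2, 3}) = 4
G(14) = mex({0, 1, 2}) = 3
G(15) = mex({0, 1, 2}) = 3
G(16) = mex({0, 1, 2, 4}) = 3
G(17) = mex({0, 1, 3, 4}) = 2
G(18) = mex({0, 1, 3, 4}) = 2
G(19) = mex({0, 1, 3, 5}) = 2
G(20) = mex({0, 1, 2, 3, 5}) = 4
G(21) = mex({0, 1, 2, 3, 5}) = 4
G(22) = mex({1, 2, 6}) = 0
G(23) = mex({0, 1, 2, 3, 4, 6}) = 5
G(24) = mex({0, 1, 2, 3, 4}) = 5
G(25) = mex({0, 1, 3, 4, 7}) = 2
G(26) = mex({0, 1, 3, 4, 5, 7}) = 2
G(27) = mex({0, 1, 3, 5}) = 2
G(28) = mex({0, 1, 2, 5}) = 3
G(29) = mex({0, 1, 2, 4, 5, 6}) = 3
G(30) = mex({1, 2, 4, 6}) = 0
G(31) = mex({0, 1, 2, 3, 4, 6}) = 5
G(32) = mex({1, 2, 3, 4, 7}) = 0
G(33) = mex({0, 3, 7}) = 1
G(34) = mex({0, 2, 3, 5, 7}) = 1
G(35) = mex({0, 2, 3, 5, 6}) = 1
G(36) = mex({0, 1, 2, 5, 6}) = 3
G(37) = mex({0, 1, 2, 4, 5, 6}) = 3
G(38) = mex({0, 1, 2, 4}) = 3
G(39) = mex({0, 1, 2, 3, 4, 7}) = 5
G(40) = mex({0, 1, 2, 3, 4, 5, 7}) = 6
G(41) = mex({0, 1, 2, 3, 5, 7}) = 4
G(42) = mex({0, 1, 2, 3, 5, 6, 7}) = 4
G(43) = mex({0, 2, 3, 5, 6}) = 1
G(44) = mex({1, 2, 3, 4, 5, 6}) = 0
G(45) = mex({0, 1, 2, 3, 4, 6, 7}) = 5
G(46) = mex({0, 1, 2, 3, 4, 7}) = 5
G(47) = mex({0, 1, 2, 3, 4, 5, 7}) = 6
Therefore G(47) = 6.

6


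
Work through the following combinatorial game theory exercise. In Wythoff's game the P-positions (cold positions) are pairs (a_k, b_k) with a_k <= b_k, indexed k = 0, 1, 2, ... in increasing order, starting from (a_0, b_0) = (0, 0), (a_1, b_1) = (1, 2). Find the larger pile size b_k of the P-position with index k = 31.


By Wythoff's theorem, a_k = floor(k * phi) and b_k = floor(k * phi^2) = a_k + k, where phi = (1 + sqrt(5))/2 is the golden ratio.
phi = (1 + sqrt(5))/2 = 1.618034
phi^2 = phi + 1 = 2.618034
k = 31
k * phi^2 = 31 * 2.618034 = 81.159054
b_31 = floor(k * phi^2) = 81 (check: a_31 + k = 50 + 31 = 81)

81


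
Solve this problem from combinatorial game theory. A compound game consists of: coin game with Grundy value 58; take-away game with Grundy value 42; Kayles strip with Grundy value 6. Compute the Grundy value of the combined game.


By the Sprague-Grundy theorem, the Grundy value of a sum of games is the XOR of individual Grundy values.
coin game: Grundy value = 58. Running XOR: 0 XOR 58 = 58
take-away game: Grundy value = 42. Running XOR: 58 XOR 42 = 16
Kayles strip: Grundy value = 6. Running XOR: 16 XOR 6 = 22
The combined Grundy value is 22.

22


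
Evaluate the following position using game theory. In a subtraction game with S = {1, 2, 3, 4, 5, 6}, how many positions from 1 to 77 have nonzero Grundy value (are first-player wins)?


Subtraction set S = {1, 2, 3, 4, 5, 6}, so G(n) = n mod 7.
G(n) = 0 when n is a multiple of 7.
Multiples of 7 in [1, 77]: 11
N-positions (nonzero Grundy) = 77 - 11 = 66

66


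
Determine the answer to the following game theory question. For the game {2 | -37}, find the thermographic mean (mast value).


Game = {2 | -37}, a switch {a | b} with numbers a > b.
Its thermograph has left wall a - t and right wall b + t, which meet at t = (a - b)/2, where both equal (a + b)/2. So the mast (mean value) is at (a + b)/2.
Mean = (2 + (-37))/2 = -35/2 = -35/2

-35/2


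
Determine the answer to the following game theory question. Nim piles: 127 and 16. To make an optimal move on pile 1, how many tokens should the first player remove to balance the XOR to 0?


Piles: 127 and 16
Current XOR: 127 XOR 16 = 111 (non-zero, so this is an N-position).
To make the XOR zero, we need to find a move that balances the piles.
For pile 1 (size 127): target = 127 XOR 111 = 16
We reduce pile 1 from 127 to 16.
Tokens removed: 127 - 16 = 111
Verification: 16 XOR 16 = 0

111


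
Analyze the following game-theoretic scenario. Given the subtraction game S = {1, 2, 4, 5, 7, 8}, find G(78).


The subtraction set is S = {1, 2, 4, 5, 7, 8}.
G(k) = mex{ G(k - s) : s in S, s <= k }. We compute iteratively: G(0) = 0.
G(1) = mex({0}) = 1
G(2) = mex({0, 1}) = 2
G(3) = mex({1, 2}) = 0
G(4) = mex({0, 2}) = 1
G(5) = mex({0, 1}) = 2
G(6) = mex({1, 2}) = 0
G(7) = mex({0, 2}) = 1
G(8) = mex({0, 1}) = 2
G(9) = mex({1, 2}) = 0
G(10) = mex({0, 2}) = 1
Observe that G(3)..G(10) = 0, 1, 2, 0, 1, 2, 0, 1 repeats G(0)..G(7) = 0, 1, 2, 0, 1, 2, 0, 1.
For k >= max(S) = 8, G(k) is determined by the previous 8 values G(k-8)..G(k-1); a window of 8 consecutive values has recurred shifted by 3, so by induction G(k + 3) = G(k) for all k >= 0: the sequence is periodic from the start with period 3.
One period: G(0..2) = 0, 1, 2.
78 mod 3 = 0, so G(78) = G(0) = 0.

0


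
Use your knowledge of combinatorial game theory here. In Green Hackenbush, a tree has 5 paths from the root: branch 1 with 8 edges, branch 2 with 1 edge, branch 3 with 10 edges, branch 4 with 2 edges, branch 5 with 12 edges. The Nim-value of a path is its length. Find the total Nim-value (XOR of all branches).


The tree has 5 branches from the ground vertex.
In Green Hackenbush, the Nim-value of a simple path of length k is k.
Branch 1: length 8, Nim-value = 8
Branch 2: length 1, Nim-value = 1
Branch 3: length 10, Nim-value = 10
Branch 4: length 2, Nim-value = 2
Branch 5: length 12, Nim-value = 12
Total Nim-value = XOR of all branch values:
0 XOR 8 = 8
8 XOR 1 = 9
9 XOR 10 = 3
3 XOR 2 = 1
1 XOR 12 = 13
Nim-value of the tree = 13

13


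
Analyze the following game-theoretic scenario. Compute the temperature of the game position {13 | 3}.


The game is {13 | 3}, a switch {a | b} with numbers a > b.
Cooling {a | b} by t gives {a - t | b + t}, which stops being hot when a - t = b + t, i.e. at t = (a - b)/2. So the temperature of a switch is (a - b)/2.
Temperature = (Left option - Right option) / 2
= (13 - (3)) / 2
= 10 / 2
= 5

5


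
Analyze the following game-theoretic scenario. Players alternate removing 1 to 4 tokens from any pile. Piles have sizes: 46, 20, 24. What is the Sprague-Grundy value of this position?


Subtraction set: {1, 2, 3, 4}
For this subtraction set, G(n) = n mod 5 (period = max + 1 = 5).
Pile 1 (size 46): G(46) = 46 mod 5 = 1
Pile 2 (size 20): G(20) = 20 mod 5 = 0
Pile 3 (size 24): G(24) = 24 mod 5 = 4
Total Grundy value = XOR of all: 1 XOR 0 XOR 4 = 5

5


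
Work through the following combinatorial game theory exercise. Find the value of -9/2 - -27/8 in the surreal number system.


x = -9/2, y = -27/8
Converting to common denominator: 8
x = -36/8, y = -27/8
x - y = -9/2 - -27/8 = -9/8

-9/8


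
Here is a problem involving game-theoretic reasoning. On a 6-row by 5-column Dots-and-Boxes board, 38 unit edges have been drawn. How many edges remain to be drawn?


Grid: 6 x 5 boxes, i.e. 7 rows and 6 columns of dots.
Horizontal edges: (rows + 1) * cols = 7 * 5 = 35
Vertical edges: rows * (cols + 1) = 6 * 6 = 36
Total edges: 35 + 36 = 71
Edges drawn: 38
Remaining: 71 - 38 = 33

33


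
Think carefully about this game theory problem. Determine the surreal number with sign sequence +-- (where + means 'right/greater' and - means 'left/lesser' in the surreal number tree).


Sign expansion: +--
Rule: track bounds (lo, hi), initially (-inf, +inf). On '+', the current value becomes lo and we move to the simplest number in (value, hi): value + 1 if hi = +inf, otherwise the midpoint (value + hi)/2. On '-', the current value becomes hi and we move to value - 1 if lo = -inf, otherwise the midpoint (lo + value)/2.
Start at 0.
Step 1: sign = +, move right. Bounds: (0, +inf). Value = 1
Step 2: sign = -, move left. Bounds: (0, 1). Value = 1/2
Step 3: sign = -, move left. Bounds: (0, 1/2). Value = 1/4
The surreal number with sign expansion +-- is 1/4.

1/4


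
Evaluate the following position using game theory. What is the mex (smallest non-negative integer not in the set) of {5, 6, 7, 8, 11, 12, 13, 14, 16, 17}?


Set = {5, 6, 7, 8, 11, 12, 13, 14, 16, 17}
0 is NOT in the set. This is the mex.
mex = 0

0


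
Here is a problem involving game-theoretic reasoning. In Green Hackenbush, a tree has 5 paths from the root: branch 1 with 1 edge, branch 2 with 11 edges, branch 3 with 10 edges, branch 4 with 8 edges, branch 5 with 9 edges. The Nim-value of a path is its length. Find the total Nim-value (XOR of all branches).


The tree has 5 branches from the ground vertex.
In Green Hackenbush, the Nim-value of a simple path of length k is k.
Branch 1: length 1, Nim-value = 1
Branch 2: length 11, Nim-value = 11
Branch 3: length 10, Nim-value = 10
Branch 4: length 8, Nim-value = 8
Branch 5: length 9, Nim-value = 9
Total Nim-value = XOR of all branch values:
0 XOR 1 = 1
1 XOR 11 = 10
10 XOR 10 = 0
0 XOR 8 = 8
8 XOR 9 = 1
Nim-value of the tree = 1

1


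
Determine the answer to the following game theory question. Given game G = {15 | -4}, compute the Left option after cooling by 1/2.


Original game: {15 | -4} (a switch {a | b} with a > b).
Cooling by t (for t below the temperature (a - b)/2 = 19/2) taxes each move by t: {a | b} cooled by t is {a - t | b + t}.
Cooling amount: t = 1/2
Cooled Left option: 15 - 1/2 = 29/2
Cooled Right option: -4 + 1/2 = -7/2
Cooled game: {29/2 | -7/2}
Left option = 29/2

29/2


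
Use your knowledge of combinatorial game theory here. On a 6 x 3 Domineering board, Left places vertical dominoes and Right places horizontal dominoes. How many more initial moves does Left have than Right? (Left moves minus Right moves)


Board is 6 x 3 (rows x cols).
Left (vertical) placements: (rows-1) * cols = 5 * 3 = 15
Right (horizontal) placements: rows * (cols-1) = 6 * 2 = 12
Advantage = Left - Right = 15 - 12 = 3

3


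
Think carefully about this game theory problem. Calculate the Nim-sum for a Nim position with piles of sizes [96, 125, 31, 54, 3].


We need the XOR (exclusive or) of all pile sizes.
After XOR-ing pile 1 (size 96): 0 XOR 96 = 96
After XOR-ing pile 2 (size 125): 96 XOR 125 = 29
After XOR-ing pile 3 (size 31): 29 XOR 31 = 2
After XOR-ing pile 4 (size 54): 2 XOR 54 = 52
After XOR-ing pile 5 (size 3): 52 XOR 3 = 55
The Nim-value of this position is 55.

55


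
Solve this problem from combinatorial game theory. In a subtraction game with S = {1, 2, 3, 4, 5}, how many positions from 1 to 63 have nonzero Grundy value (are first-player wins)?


Subtraction set S = {1, 2, 3, 4, 5}, so G(n) = n mod 6.
G(n) = 0 when n is a multiple of 6.
Multiples of 6 in [1, 63]: 10
N-positions (nonzero Grundy) = 63 - 10 = 53

53


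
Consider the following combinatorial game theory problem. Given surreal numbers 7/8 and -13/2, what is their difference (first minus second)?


x = 7/8, y = -13/2
Converting to common denominator: 8
x = 7/8, y = -52/8
x - y = 7/8 - -13/2 = 59/8

59/8


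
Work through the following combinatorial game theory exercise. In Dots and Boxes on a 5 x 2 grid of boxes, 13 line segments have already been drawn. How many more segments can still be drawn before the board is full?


Grid: 5 x 2 boxes, i.e. 6 rows and 3 columns of dots.
Horizontal edges: (rows + 1) * cols = 6 * 2 = 12
Vertical edges: rows * (cols + 1) = 5 * 3 = 15
Total edges: 12 + 15 = 27
Edges drawn: 13
Remaining: 27 - 13 = 14

14


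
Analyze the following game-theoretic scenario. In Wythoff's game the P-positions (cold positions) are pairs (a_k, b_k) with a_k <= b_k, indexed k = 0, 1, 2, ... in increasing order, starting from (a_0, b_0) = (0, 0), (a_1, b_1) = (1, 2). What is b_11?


By Wythoff's theorem, a_k = floor(k * phi) and b_k = floor(k * phi^2) = a_k + k, where phi = (1 + sqrt(5))/2 is the golden ratio.
phi = (1 + sqrt(5))/2 = 1.618034
phi^2 = phi + 1 = 2.618034
k = 11
k * phi^2 = 11 * 2.618034 = 28.798374
b_11 = floor(k * phi^2) = 28 (check: a_11 + k = 17 + 11 = 28)

28


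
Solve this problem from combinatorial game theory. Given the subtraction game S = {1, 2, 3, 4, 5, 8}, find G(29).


The subtraction set is S = {1, 2, 3, 4, 5, 8}.
G(k) = mex{ G(k - s) : s in S, s <= k }. We compute iteratively: G(0) = 0.
G(1) = mex({0}) = 1
G(2) = mex({0, 1}) = 2
G(3) = mex({0, 1, 2}) = 3
G(4) = mex({0, 1, 2, 3}) = 4
G(5) = mex({0, 1, 2, 3, 4}) = 5
G(6) = mex({1, 2, 3, 4, 5}) = 0
G(7) = mex({0, 2, 3, 4, 5}) = 1
G(8) = mex({0, 1, 3, 4, 5}) = 2
G(9) = mex({0, 1, 2, 4, 5}) = 3
G(10) = mex({0, 1, 2, 3, 5}) = 4
G(11) = mex({0, 1, 2, 3, 4}) = 5
G(12) = mex({1, 2, 3, 4, 5}) = 0
G(13) = mex({0, 2, 3, 4, 5}) = 1
Observe that G(6)..G(13) = 0, 1, 2, 3, 4, 5, 0, 1 repeats G(0)..G(7) = 0, 1, 2, 3, 4, 5, 0, 1.
For k >= max(S) = 8, G(k) is determined by the previous 8 values G(k-8)..G(k-1); a window of 8 consecutive values has recurred shifted by 6, so by induction G(k + 6) = G(k) for all k >= 0: the sequence is periodic from the start with period 6.
One period: G(0..5) = 0, 1, 2, 3, 4, 5.
29 mod 6 = 5, so G(29) = G(5) = 5.

5


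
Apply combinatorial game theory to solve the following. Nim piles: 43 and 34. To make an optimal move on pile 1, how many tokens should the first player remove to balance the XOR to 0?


Piles: 43 and 34
Current XOR: 43 XOR 34 = 9 (non-zero, so this is an N-position).
To make the XOR zero, we need to find a move that balances the piles.
For pile 1 (size 43): target = 43 XOR 9 = 34
We reduce pile 1 from 43 to 34.
Tokens removed: 43 - 34 = 9
Verification: 34 XOR 34 = 0

9


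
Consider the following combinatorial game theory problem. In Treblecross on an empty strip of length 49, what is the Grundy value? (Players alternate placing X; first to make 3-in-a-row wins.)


Treblecross: place X on empty cells; 3-in-a-row wins.
Playing within two cells of an existing X lets the opponent win at once, so sensible play treats the cells i-2..i+2 around each X as dead. The player left with no safe cell loses, so this is a normal-play take-away game on strips of safe cells.
Placing X at cell i (0-indexed) of a strip of k safe cells leaves independent strips of sizes max(0, i-2) and max(0, k-i-3). Hence G(k) = mex{ G(max(0,i-2)) XOR G(max(0,k-i-3)) : 0 <= i < k }, with G(0) = 0.
G(1): splits (0,0):0^0=0 -> mex({0}) = 1
G(2): splits (0,0):0^0=0 -> mex({0}) = 1
G(3): splits (0,0):0^0=0 -> mex({0}) = 1
G(4): splits (0,1):0^1=1 (0,0):0^0=0 -> mex({0, 1}) = 2
G(5): splits (0,2):0^1=1 (0,1):0^1=1 (0,0):0^0=0 -> mex({0, 1}) = 2
G(6) = mex({1}) = 0
G(7) = mex({0, 1, 2}) = 3
G(8) = mex({0, 1, 2}) = 3
G(9) = mex({0, 2}) = 1
G(10) = mex({0, 2, 3}) = 1
G(11) = mex({0, 3}) = 1
G(12) = mex({1, 3}) = 0
G(13) = mex({0, 1, 2, 3}) = 4
G(14) = mex({0, 1, 2}) = 3
G(15) = mex({0, 1, 2}) = 3
G(16) = mex({0, 1, 2, 4}) = 3
G(17) = mex({0, 1, 3, 4}) = 2
G(18) = mex({0, 1, 3, 4}) = 2
G(19) = mex({0, 1, 3, 5}) = 2
G(20) = mex({0, 1, 2, 3, 5}) = 4
G(21) = mex({0, 1, 2, 3, 5}) = 4
G(22) = mex({1, 2, 6}) = 0
G(23) = mex({0, 1, 2, 3, 4, 6}) = 5
G(24) = mex({0, 1, 2, 3, 4}) = 5
G(25) = mex({0, 1, 3, 4, 7}) = 2
G(26) = mex({0, 1, 3, 4, 5, 7}) = 2
G(27) = mex({0, 1, 3, 5}) = 2
G(28) = mex({0, 1, 2, 5}) = 3
G(29) = mex({0, 1, 2, 4, 5, 6}) = 3
G(30) = mex({1, 2, 4, 6}) = 0
G(31) = mex({0, 1, 2, 3, 4, 6}) = 5
G(32) = mex({1, 2, 3, 4, 7}) = 0
G(33) = mex({0, 3, 7}) = 1
G(34) = mex({0, 2, 3, 5, 7}) = 1
G(35) = mex({0, 2, 3, 5, 6}) = 1
G(36) = mex({0, 1, 2, 5, 6}) = 3
G(37) = mex({0, 1, 2, 4, 5, 6}) = 3
G(38) = mex({0, 1, 2, 4}) = 3
G(39) = mex({0, 1, 2, 3, 4, 7}) = 5
G(40) = mex({0, 1, 2, 3, 4, 5, 7}) = 6
G(41) = mex({0, 1, 2, 3, 5, 7}) = 4
G(42) = mex({0, 1, 2, 3, 5, 6, 7}) = 4
G(43) = mex({0, 2, 3, 5, 6}) = 1
G(44) = mex({1, 2, 3, 4, 5, 6}) = 0
G(45) = mex({0, 1, 2, 3, 4, 6, 7}) = 5
G(46) = mex({0, 1, 2, 3, 4, 7}) = 5
G(47) = mex({0, 1, 2, 3, 4, 5, 7}) = 6
G(48) = mex({0, 1, 2, 3, 4, 5, 7}) = 6
G(49) = mex({0, 1, 3, 4, 5, 7}) = 2
Therefore G(49) = 2.

2


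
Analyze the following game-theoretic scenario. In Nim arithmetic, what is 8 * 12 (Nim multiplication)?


Nim multiplication is bilinear over XOR: (u XOR v) * w = (u*w) XOR (v*w).
So we split each operand into its bit components and XOR the pairwise Nim products.
8 = 8 (as XOR of powers of 2).
12 = 4 + 8 (as XOR of powers of 2).
Using the standard Nim-product table on single bits:
  2*2 = 3,   2*4 = 8,   2*8 = 12,
  4*4 = 6,   4*8 = 11,  8*8 = 13,
and  1*x = x (identity), k*l = l*k (commutative).
Pairwise Nim products:
  8 * 4 = 11
  8 * 8 = 13
XOR them: 11 XOR 13 = 6.
Result: 8 * 12 = 6 (in Nim).

6


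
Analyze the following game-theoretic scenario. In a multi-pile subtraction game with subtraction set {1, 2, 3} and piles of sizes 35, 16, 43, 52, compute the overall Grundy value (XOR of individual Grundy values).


Subtraction set: {1, 2, 3}
For this subtraction set, G(n) = n mod 4 (period = max + 1 = 4).
Pile 1 (size 35): G(35) = 35 mod 4 = 3
Pile 2 (size 16): G(16) = 16 mod 4 = 0
Pile 3 (size 43): G(43) = 43 mod 4 = 3
Pile 4 (size 52): G(52) = 52 mod 4 = 0
Total Grundy value = XOR of all: 3 XOR 0 XOR 3 XOR 0 = 0

0


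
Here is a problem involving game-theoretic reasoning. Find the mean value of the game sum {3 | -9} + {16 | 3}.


G1 = {3 | -9}, G2 = {16 | 3}
Each is a switch {a | b} with numbers a > b; its mean value is (a + b)/2, and mean value is additive over game sums: m(G1 + G2) = m(G1) + m(G2).
Mean of G1 = (3 + (-9))/2 = -6/2 = -3
Mean of G2 = (16 + (3))/2 = 19/2 = 19/2
Mean of G1 + G2 = -3 + 19/2 = 13/2

13/2


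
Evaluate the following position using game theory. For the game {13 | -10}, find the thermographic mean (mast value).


Game = {13 | -10}, a switch {a | b} with numbers a > b.
Its thermograph has left wall a - t and right wall b + t, which meet at t = (a - b)/2, where both equal (a + b)/2. So the mast (mean value) is at (a + b)/2.
Mean = (13 + (-10))/2 = 3/2 = 3/2

3/2


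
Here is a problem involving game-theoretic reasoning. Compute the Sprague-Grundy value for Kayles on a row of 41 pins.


Kayles: a move removes 1 or 2 adjacent pins from a contiguous row.
Removing pins from a row of k leaves two independent rows (a, b) with a + b = k - 1 (one pin) or a + b = k - 2 (two pins); an end removal gives a = 0.
By Sprague-Grundy, G(k) = mex{ G(a) XOR G(b) } over all these splits. G(0) = 0.
G(1): splits (0,0):0^0=0 -> mex({0}) = 1
G(2): splits (0,1):0^1=1 (0,0):0^0=0 -> mex({0, 1}) = 2
G(3): splits (0,2):0^2=2 (1,1):1^1=0 (0,1):0^1=1 -> mex({0, 1, 2}) = 3
G(4): splits (0,3):0^3=3 (1,2):1^2=3 (0,2):0^2=2 (1,1):1^1=0 -> mex({0, 2, 3}) = 1
G(5): splits (0,4):0^1=1 (1,3):1^3=2 (2,2):2^2=0 (0,3):0^3=3 (1,2):1^2=3 -> mex({0, 1, 2, 3}) = 4
G(6) = mex({0, 1, 2, 4}) = 3
G(7) = mex({0, 1, 3, 4, 5}) = 2
G(8) = mex({0, 2, 3, 5, 6}) = 1
G(9) = mex({0, 1, 2, 3, 6, 7}) = 4
G(10) = mex({0, 1, 3, 4, 5, 7}) = 2
G(11) = mex({0, 1, 2, 3, 4, 5}) = 6
G(12) = mex({0, 1, 2, 3, 5, 6, 7}) = 4
G(13) = mex({0, 2, 3, 4, 6, 7}) = 1
G(14) = mex({0, 1, 4, 5, 6, 7}) = 2
G(15) = mex({0, 1, 2, 3, 4, 5, 6}) = 7
G(16) = mex({0, 2, 3, 5, 6, 7}) = 1
G(17) = mex({0, 1, 2, 3, 5, 6, 7}) = 4
G(18) = mex({0, 1, 2, 4, 5, 6}) = 3
G(19) = mex({0, 1, 3, 4, 5, 7}) = 2
G(20) = mex({0, 2, 3, 4, 5, 6, 7}) = 1
G(21) = mex({0, 1, 2, 3, 5, 6, 7}) = 4
G(22) = mex({0, 1, 2, 3, 4, 5, 7}) = 6
G(23) = mex({0, 1, 2, 3, 4, 5, 6}) = 7
G(24) = mex({0, 1, 2, 3, 5, 6, 7}) = 4
G(25) = mex({0, 2, 3, 4, 6, 7}) = 1
G(26) = mex({0, 1, 3, 4, 5, 6, 7}) = 2
G(27) = mex({0, 1, 2, 3, 4, 5, 6, 7}) = 8
G(28) = mex({0, 1, 2, 3, 4, 6, 7, 8}) = 5
G(29) = mex({0, 1, 2, 3, 5, 6, 7, 8, 9}) = 4
G(30) = mex({0, 1, 2, 3, 4, 5, 6, 9, 10}) = 7
G(31) = mex({0, 1, 3, 4, 5, 7, 10, 11}) = 2
G(32) = mex({0, 2, 3, 4, 5, 6, 7, 9, 11}) = 1
G(33) = mex({0, 1, 2, 3, 4, 5, 6, 7, 9, 12}) = 8
G(34) = mex({0, 1, 2, 3, 4, 5, 7, 8, 11, 12}) = 6
G(35) = mex({0, 1, 2, 3, 4, 5, 6, 8, 9, 10, 11}) = 7
G(36) = mex({0, 1, 2, 3, 5, 6, 7, 9, 10}) = 4
G(37) = mex({0, 2, 3, 4, 6, 7, 9, 10, 11, 12}) = 1
G(38) = mex({0, 1, 3, 4, 5, 6, 7, 9, 10, 11, 12}) = 2
G(39) = mex({0, 1, 2, 4, 5, 6, 7, 9, 10, 12, 14}) = 3
G(40) = mex({0, 2, 3, 4, 6, 7, 11, 12, 14}) = 1
G(41) = mex({0, 1, 2, 3, 5, 6, 7, 9, 10, 11, 12}) = 4
Therefore G(41) = 4.

4


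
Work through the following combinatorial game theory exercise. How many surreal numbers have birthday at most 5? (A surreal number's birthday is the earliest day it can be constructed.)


Day 0: {|} = 0 is born. Count = 1.
Day n: the number of surreal numbers born by day n is 2^(n+1) - 1.
By day 0: 2^1 - 1 = 1
By day 1: 2^2 - 1 = 3
By day 2: 2^3 - 1 = 7
By day 3: 2^4 - 1 = 15
By day 4: 2^5 - 1 = 31
By day 5: 2^6 - 1 = 63
By day 5: 63 surreal numbers.

63


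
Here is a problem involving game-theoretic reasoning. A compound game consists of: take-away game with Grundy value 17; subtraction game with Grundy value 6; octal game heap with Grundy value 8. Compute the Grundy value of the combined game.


By the Sprague-Grundy theorem, the Grundy value of a sum of games is the XOR of individual Grundy values.
take-away game: Grundy value = 17. Running XOR: 0 XOR 17 = 17
subtraction game: Grundy value = 6. Running XOR: 17 XOR 6 = 23
octal game heap: Grundy value = 8. Running XOR: 23 XOR 8 = 31
The combined Grundy value is 31.

31


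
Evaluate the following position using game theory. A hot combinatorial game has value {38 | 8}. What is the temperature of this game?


The game is {38 | 8}, a switch {a | b} with numbers a > b.
Cooling {a | b} by t gives {a - t | b + t}, which stops being hot when a - t = b + t, i.e. at t = (a - b)/2. So the temperature of a switch is (a - b)/2.
Temperature = (Left option - Right option) / 2
= (38 - (8)) / 2
= 30 / 2
= 15

15


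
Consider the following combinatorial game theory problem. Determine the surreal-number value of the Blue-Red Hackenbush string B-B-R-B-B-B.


Edges (from ground): B-B-R-B-B-B
By Berlekamp's sign-expansion rule, a Blue-Red Hackenbush stalk has the value of the surreal number whose sign sequence is the edge sequence with B -> + and R -> -.
Sign sequence: ++-+++
Trace the sign expansion in the surreal number tree, starting from 0:
Edge 1: B (sign +) -> bounds (0, +inf), value = 1
Edge 2: B (sign +) -> bounds (1, +inf), value = 2
Edge 3: R (sign -) -> bounds (1, 2), value = 3/2
Edge 4: B (sign +) -> bounds (3/2, 2), value = 7/4
Edge 5: B (sign +) -> bounds (7/4, 2), value = 15/8
Edge 6: B (sign +) -> bounds (15/8, 2), value = 31/16
Game value = 31/16

31/16


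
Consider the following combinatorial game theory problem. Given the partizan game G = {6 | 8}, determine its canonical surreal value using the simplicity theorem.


Left options: {6}, max = 6
Right options: {8}, min = 8
All options are numbers and max(Left) < min(Right), so by the simplicity theorem the value is the simplest (earliest-born) number strictly between 6 and 8.
The only integer strictly between 6 and 8 is 7.
No non-integer in the interval can be simpler: if x is a non-integer in the interval, then floor(x) or ceil(x) also lies in the interval (the interval contains an integer), and both are proper prefixes of x's sign expansion, i.e. born earlier. So the game value is 7.
Game value = 7

7


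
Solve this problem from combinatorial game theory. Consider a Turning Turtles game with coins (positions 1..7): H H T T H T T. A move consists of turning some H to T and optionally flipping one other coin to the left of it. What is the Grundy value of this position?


Coins: H H T T H T T
Key fact: a single head at position k behaves exactly like a Nim heap of size k (turning it to T and optionally flipping a coin at j < k corresponds to moving the heap from k to j, or to 0), and heads combine as a disjunctive sum (two heads at the same place would cancel, matching j XOR j = 0). So the Nim-value is the XOR of the 1-indexed positions of the heads.
Face-up positions (1-indexed): [1, 2, 5]
XOR 0 with 1: 0 XOR 1 = 1
XOR 1 with 2: 1 XOR 2 = 3
XOR 3 with 5: 3 XOR 5 = 6
Nim-value = 6

6


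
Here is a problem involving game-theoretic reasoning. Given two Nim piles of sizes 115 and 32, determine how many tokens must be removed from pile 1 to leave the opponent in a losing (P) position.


Piles: 115 and 32
Current XOR: 115 XOR 32 = 83 (non-zero, so this is an N-position).
To make the XOR zero, we need to find a move that balances the piles.
For pile 1 (size 115): target = 115 XOR 83 = 32
We reduce pile 1 from 115 to 32.
Tokens removed: 115 - 32 = 83
Verification: 32 XOR 32 = 0

83


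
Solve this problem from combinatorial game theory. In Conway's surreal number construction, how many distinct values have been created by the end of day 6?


Day 0: {|} = 0 is born. Count = 1.
Day n: the number of surreal numbers born by day n is 2^(n+1) - 1.
By day 0: 2^1 - 1 = 1
By day 1: 2^2 - 1 = 3
By day 2: 2^3 - 1 = 7
By day 3: 2^4 - 1 = 15
By day 4: 2^5 - 1 = 31
By day 5: 2^6 - 1 = 63
By day 6: 2^7 - 1 = 127
By day 6: 127 surreal numbers.

127


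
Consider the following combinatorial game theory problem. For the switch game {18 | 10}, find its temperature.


The game is {18 | 10}, a switch {a | b} with numbers a > b.
Cooling {a | b} by t gives {a - t | b + t}, which stops being hot when a - t = b + t, i.e. at t = (a - b)/2. So the temperature of a switch is (a - b)/2.
Temperature = (Left option - Right option) / 2
= (18 - (10)) / 2
= 8 / 2
= 4

4


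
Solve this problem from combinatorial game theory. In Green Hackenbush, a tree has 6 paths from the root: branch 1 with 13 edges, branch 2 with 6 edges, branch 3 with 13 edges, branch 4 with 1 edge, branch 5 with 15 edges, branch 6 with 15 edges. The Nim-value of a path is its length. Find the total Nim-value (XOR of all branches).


The tree has 6 branches from the ground vertex.
In Green Hackenbush, the Nim-value of a simple path of length k is k.
Branch 1: length 13, Nim-value = 13
Branch 2: length 6, Nim-value = 6
Branch 3: length 13, Nim-value = 13
Branch 4: length 1, Nim-value = 1
Branch 5: length 15, Nim-value = 15
Branch 6: length 15, Nim-value = 15
Total Nim-value = XOR of all branch values:
0 XOR 13 = 13
13 XOR 6 = 11
11 XOR 13 = 6
6 XOR 1 = 7
7 XOR 15 = 8
8 XOR 15 = 7
Nim-value of the tree = 7

7


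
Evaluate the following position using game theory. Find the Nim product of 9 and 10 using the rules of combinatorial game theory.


Nim multiplication is bilinear over XOR: (u XOR v) * w = (u*w) XOR (v*w).
So we split each operand into its bit components and XOR the pairwise Nim products.
9 = 1 + 8 (as XOR of powers of 2).
10 = 2 + 8 (as XOR of powers of 2).
Using the standard Nim-product table on single bits:
  2*2 = 3,   2*4 = 8,   2*8 = 12,
  4*4 = 6,   4*8 = 11,  8*8 = 13,
and  1*x = x (identity), k*l = l*k (commutative).
Pairwise Nim products:
  1 * 2 = 2
  1 * 8 = 8
  8 * 2 = 12
  8 * 8 = 13
XOR them: 2 XOR 8 XOR 12 XOR 13 = 11.
Result: 9 * 10 = 11 (in Nim).

11


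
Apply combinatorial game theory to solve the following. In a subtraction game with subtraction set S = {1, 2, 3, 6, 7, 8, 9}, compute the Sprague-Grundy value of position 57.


The subtraction set is S = {1, 2, 3, 6, 7, 8, 9}.
G(k) = mex{ G(k - s) : s in S, s <= k }. We compute iteratively: G(0) = 0.
G(1) = mex({0}) = 1
G(2) = mex({0, 1}) = 2
G(3) = mex({0, 1, 2}) = 3
G(4) = mex({1, 2, 3}) = 0
G(5) = mex({0, 2, 3}) = 1
G(6) = mex({0, 1, 3}) = 2
G(7) = mex({0, 1, 2}) = 3
G(8) = mex({0, 1, 2, 3}) = 4
G(9) = mex({0, 1, 2, 3, 4}) = 5
G(10) = mex({0, 1, 2, 3, 4, 5}) = 6
G(11) = mex({0, 1, 2, 3, 4, 5, 6}) = 7
G(12) = mex({0, 1, 2, 3, 5, 6, 7}) = 4
G(13) = mex({0, 1, 2, 3, 4, 6, 7}) = 5
G(14) = mex({1, 2, 3, 4, 5, 7}) = 0
G(15) = mex({0, 2, 3, 4, 5}) = 1
G(16) = mex({0, 1, 3, 4, 5, 6}) = 2
G(17) = mex({0, 1, 2, 4, 5, 6, 7}) = 3
G(18) = mex({1, 2, 3, 4, 5, 6, 7}) = 0
G(19) = mex({0, 2, 3, 4, 5, 6, 7}) = 1
G(20) = mex({0, 1, 3, 4, 5, 7}) = 2
G(21) = mex({0, 1, 2, 4, 5}) = 3
G(22) = mex({0, 1, 2, 3, 5}) = 4
Observe that G(14)..G(22) = 0, 1, 2, 3, 0, 1, 2, 3, 4 repeats G(0)..G(8) = 0, 1, 2, 3, 0, 1, 2, 3, 4.
For k >= max(S) = 9, G(k) is determined by the previous 9 values G(k-9)..G(k-1); a window of 9 consecutive values has recurred shifted by 14, so by induction G(k + 14) = G(k) for all k >= 0: the sequence is periodic from the start with period 14.
One period: G(0..13) = 0, 1, 2, 3, 0, 1, 2, 3, 4, 5, 6, 7, 4, 5.
57 mod 14 = 1, so G(57) = G(1) = 1.

1


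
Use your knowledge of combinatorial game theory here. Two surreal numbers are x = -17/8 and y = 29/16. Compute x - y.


x = -17/8, y = 29/16
Converting to common denominator: 16
x = -34/16, y = 29/16
x - y = -17/8 - 29/16 = -63/16

-63/16


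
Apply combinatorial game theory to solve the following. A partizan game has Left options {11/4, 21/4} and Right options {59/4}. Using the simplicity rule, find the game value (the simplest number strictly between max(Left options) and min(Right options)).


Left options: {11/4, 21/4}, max = 21/4
Right options: {59/4}, min = 59/4
All options are numbers and max(Left) < min(Right), so by the simplicity theorem the value is the simplest (earliest-born) number strictly between 21/4 and 59/4.
Integers 6 through 14 all lie strictly between 21/4 and 59/4.
Among integers, the simplest (lowest birthday = smallest |n|; 0 is born on day 0, +-n on day n) is 6.
No non-integer in the interval can be simpler: if x is a non-integer in the interval, then floor(x) or ceil(x) also lies in the interval (the interval contains an integer), and both are proper prefixes of x's sign expansion, i.e. born earlier. So the game value is 6.
Game value = 6

6


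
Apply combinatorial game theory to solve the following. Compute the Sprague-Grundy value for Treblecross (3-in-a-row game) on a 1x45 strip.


Treblecross: place X on empty cells; 3-in-a-row wins.
Playing within two cells of an existing X lets the opponent win at once, so sensible play treats the cells i-2..i+2 around each X as dead. The player left with no safe cell loses, so this is a normal-play take-away game on strips of safe cells.
Placing X at cell i (0-indexed) of a strip of k safe cells leaves independent strips of sizes max(0, i-2) and max(0, k-i-3). Hence G(k) = mex{ G(max(0,i-2)) XOR G(max(0,k-i-3)) : 0 <= i < k }, with G(0) = 0.
G(1): splits (0,0):0^0=0 -> mex({0}) = 1
G(2): splits (0,0):0^0=0 -> mex({0}) = 1
G(3): splits (0,0):0^0=0 -> mex({0}) = 1
G(4): splits (0,1):0^1=1 (0,0):0^0=0 -> mex({0, 1}) = 2
G(5): splits (0,2):0^1=1 (0,1):0^1=1 (0,0):0^0=0 -> mex({0, 1}) = 2
G(6) = mex({1}) = 0
G(7) = mex({0, 1, 2}) = 3
G(8) = mex({0, 1, 2}) = 3
G(9) = mex({0, 2}) = 1
G(10) = mex({0, 2, 3}) = 1
G(11) = mex({0, 3}) = 1
G(12) = mex({1, 3}) = 0
G(13) = mex({0, 1, 2, 3}) = 4
G(14) = mex({0, 1, 2}) = 3
G(15) = mex({0, 1, 2}) = 3
G(16) = mex({0, 1, 2, 4}) = 3
G(17) = mex({0, 1, 3, 4}) = 2
G(18) = mex({0, 1, 3, 4}) = 2
G(19) = mex({0, 1, 3, 5}) = 2
G(20) = mex({0, 1, 2, 3, 5}) = 4
G(21) = mex({0, 1, 2, 3, 5}) = 4
G(22) = mex({1, 2, 6}) = 0
G(23) = mex({0, 1, 2, 3, 4, 6}) = 5
G(24) = mex({0, 1, 2, 3, 4}) = 5
G(25) = mex({0, 1, 3, 4, 7}) = 2
G(26) = mex({0, 1, 3, 4, 5, 7}) = 2
G(27) = mex({0, 1, 3, 5}) = 2
G(28) = mex({0, 1, 2, 5}) = 3
G(29) = mex({0, 1, 2, 4, 5, 6}) = 3
G(30) = mex({1, 2, 4, 6}) = 0
G(31) = mex({0, 1, 2, 3, 4, 6}) = 5
G(32) = mex({1, 2, 3, 4, 7}) = 0
G(33) = mex({0, 3, 7}) = 1
G(34) = mex({0, 2, 3, 5, 7}) = 1
G(35) = mex({0, 2, 3, 5, 6}) = 1
G(36) = mex({0, 1, 2, 5, 6}) = 3
G(37) = mex({0, 1, 2, 4, 5, 6}) = 3
G(38) = mex({0, 1, 2, 4}) = 3
G(39) = mex({0, 1, 2, 3, 4, 7}) = 5
G(40) = mex({0, 1, 2, 3, 4, 5, 7}) = 6
G(41) = mex({0, 1, 2, 3, 5, 7}) = 4
G(42) = mex({0, 1, 2, 3, 5, 6, 7}) = 4
G(43) = mex({0, 2, 3, 5, 6}) = 1
G(44) = mex({1, 2, 3, 4, 5, 6}) = 0
G(45) = mex({0, 1, 2, 3, 4, 6, 7}) = 5
Therefore G(45) = 5.

5


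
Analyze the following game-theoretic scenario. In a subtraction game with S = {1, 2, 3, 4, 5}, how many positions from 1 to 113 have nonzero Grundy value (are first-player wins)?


Subtraction set S = {1, 2, 3, 4, 5}, so G(n) = n mod 6.
G(n) = 0 when n is a multiple of 6.
Multiples of 6 in [1, 113]: 18
N-positions (nonzero Grundy) = 113 - 18 = 95

95


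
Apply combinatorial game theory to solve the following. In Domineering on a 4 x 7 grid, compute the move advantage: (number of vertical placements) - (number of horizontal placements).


Board is 4 x 7 (rows x cols).
Left (vertical) placements: (rows-1) * cols = 3 * 7 = 21
Right (horizontal) placements: rows * (cols-1) = 4 * 6 = 24
Advantage = Left - Right = 21 - 24 = -3

-3


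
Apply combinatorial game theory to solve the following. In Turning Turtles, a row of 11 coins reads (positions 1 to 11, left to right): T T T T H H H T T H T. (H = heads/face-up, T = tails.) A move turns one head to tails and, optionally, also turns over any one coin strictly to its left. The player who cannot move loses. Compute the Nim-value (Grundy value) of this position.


Coins: T T T T H H H T T H T
Key fact: a single head at position k behaves exactly like a Nim heap of size k (turning it to T and optionally flipping a coin at j < k corresponds to moving the heap from k to j, or to 0), and heads combine as a disjunctive sum (two heads at the same place would cancel, matching j XOR j = 0). So the Nim-value is the XOR of the 1-indexed positions of the heads.
Face-up positions (1-indexed): [5, 6, 7, 10]
XOR 0 with 5: 0 XOR 5 = 5
XOR 5 with 6: 5 XOR 6 = 3
XOR 3 with 7: 3 XOR 7 = 4
XOR 4 with 10: 4 XOR 10 = 14
Nim-value = 14

14


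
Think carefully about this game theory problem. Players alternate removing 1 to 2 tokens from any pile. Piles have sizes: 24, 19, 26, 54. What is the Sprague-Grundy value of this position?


Subtraction set: {1, 2}
For this subtraction set, G(n) = n mod 3 (period = max + 1 = 3).
Pile 1 (size 24): G(24) = 24 mod 3 = 0
Pile 2 (size 19): G(19) = 19 mod 3 = 1
Pile 3 (size 26): G(26) = 26 mod 3 = 2
Pile 4 (size 54): G(54) = 54 mod 3 = 0
Total Grundy value = XOR of all: 0 XOR 1 XOR 2 XOR 0 = 3

3


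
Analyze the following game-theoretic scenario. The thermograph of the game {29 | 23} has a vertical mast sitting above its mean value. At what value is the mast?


Game = {29 | 23}, a switch {a | b} with numbers a > b.
Its thermograph has left wall a - t and right wall b + t, which meet at t = (a - b)/2, where both equal (a + b)/2. So the mast (mean value) is at (a + b)/2.
Mean = (29 + (23))/2 = 52/2 = 26

26


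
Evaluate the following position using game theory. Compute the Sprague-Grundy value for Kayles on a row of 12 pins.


Kayles: a move removes 1 or 2 adjacent pins from a contiguous row.
Removing pins from a row of k leaves two independent rows (a, b) with a + b = k - 1 (one pin) or a + b = k - 2 (two pins); an end removal gives a = 0.
By Sprague-Grundy, G(k) = mex{ G(a) XOR G(b) } over all these splits. G(0) = 0.
G(1): splits (0,0):0^0=0 -> mex({0}) = 1
G(2): splits (0,1):0^1=1 (0,0):0^0=0 -> mex({0, 1}) = 2
G(3): splits (0,2):0^2=2 (1,1):1^1=0 (0,1):0^1=1 -> mex({0, 1, 2}) = 3
G(4): splits (0,3):0^3=3 (1,2):1^2=3 (0,2):0^2=2 (1,1):1^1=0 -> mex({0, 2, 3}) = 1
G(5): splits (0,4):0^1=1 (1,3):1^3=2 (2,2):2^2=0 (0,3):0^3=3 (1,2):1^2=3 -> mex({0, 1, 2, 3}) = 4
G(6) = mex({0, 1, 2, 4}) = 3
G(7) = mex({0, 1, 3, 4, 5}) = 2
G(8) = mex({0, 2, 3, 5, 6}) = 1
G(9) = mex({0, 1, 2, 3, 6, 7}) = 4
G(10) = mex({0, 1, 3, 4, 5, 7}) = 2
G(11) = mex({0, 1, 2, 3, 4, 5}) = 6
G(12) = mex({0, 1, 2, 3, 5, 6, 7}) = 4
Therefore G(12) = 4.

4


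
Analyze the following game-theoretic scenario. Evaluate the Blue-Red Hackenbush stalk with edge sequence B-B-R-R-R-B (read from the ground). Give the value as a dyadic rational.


Edges (from ground): B-B-R-R-R-B
By Berlekamp's sign-expansion rule, a Blue-Red Hackenbush stalk has the value of the surreal number whose sign sequence is the edge sequence with B -> + and R -> -.
Sign sequence: ++---+
Trace the sign expansion in the surreal number tree, starting from 0:
Edge 1: B (sign +) -> bounds (0, +inf), value = 1
Edge 2: B (sign +) -> bounds (1, +inf), value = 2
Edge 3: R (sign -) -> bounds (1, 2), value = 3/2
Edge 4: R (sign -) -> bounds (1, 3/2), value = 5/4
Edge 5: R (sign -) -> bounds (1, 5/4), value = 9/8
Edge 6: B (sign +) -> bounds (9/8, 5/4), value = 19/16
Game value = 19/16

19/16


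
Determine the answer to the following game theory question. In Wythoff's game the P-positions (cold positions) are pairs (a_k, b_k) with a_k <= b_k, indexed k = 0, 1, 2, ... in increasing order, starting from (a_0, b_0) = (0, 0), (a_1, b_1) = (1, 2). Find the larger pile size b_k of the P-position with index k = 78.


By Wythoff's theorem, a_k = floor(k * phi) and b_k = floor(k * phi^2) = a_k + k, where phi = (1 + sqrt(5))/2 is the golden ratio.
phi = (1 + sqrt(5))/2 = 1.618034
phi^2 = phi + 1 = 2.618034
k = 78
k * phi^2 = 78 * 2.618034 = 204.206651
b_78 = floor(k * phi^2) = 204 (check: a_78 + k = 126 + 78 = 204)

204


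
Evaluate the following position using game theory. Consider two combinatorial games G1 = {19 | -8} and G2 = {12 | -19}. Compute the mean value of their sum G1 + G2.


G1 = {19 | -8}, G2 = {12 | -19}
Each is a switch {a | b} with numbers a > b; its mean value is (a + b)/2, and mean value is additive over game sums: m(G1 + G2) = m(G1) + m(G2).
Mean of G1 = (19 + (-8))/2 = 11/2 = 11/2
Mean of G2 = (12 + (-19))/2 = -7/2 = -7/2
Mean of G1 + G2 = 11/2 + -7/2 = 2

2


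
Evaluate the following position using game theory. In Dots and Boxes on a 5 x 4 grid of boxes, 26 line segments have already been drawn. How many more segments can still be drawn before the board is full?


Grid: 5 x 4 boxes, i.e. 6 rows and 5 columns of dots.
Horizontal edges: (rows + 1) * cols = 6 * 4 = 24
Vertical edges: rows * (cols + 1) = 5 * 5 = 25
Total edges: 24 + 25 = 49
Edges drawn: 26
Remaining: 49 - 26 = 23

23


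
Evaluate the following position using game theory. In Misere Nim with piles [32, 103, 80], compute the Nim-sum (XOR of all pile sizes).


We need the XOR (exclusive or) of all pile sizes.
After XOR-ing pile 1 (size 32): 0 XOR 32 = 32
After XOR-ing pile 2 (size 103): 32 XOR 103 = 71
After XOR-ing pile 3 (size 80): 71 XOR 80 = 23
The Nim-value of this position is 23.

23


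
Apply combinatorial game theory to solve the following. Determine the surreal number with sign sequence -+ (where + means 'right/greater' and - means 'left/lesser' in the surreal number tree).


Sign expansion: -+
Rule: track bounds (lo, hi), initially (-inf, +inf). On '+', the current value becomes lo and we move to the simplest number in (value, hi): value + 1 if hi = +inf, otherwise the midpoint (value + hi)/2. On '-', the current value becomes hi and we move to value - 1 if lo = -inf, otherwise the midpoint (lo + value)/2.
Start at 0.
Step 1: sign = -, move left. Bounds: (-inf, 0). Value = -1
Step 2: sign = +, move right. Bounds: (-1, 0). Value = -1/2
The surreal number with sign expansion -+ is -1/2.

-1/2


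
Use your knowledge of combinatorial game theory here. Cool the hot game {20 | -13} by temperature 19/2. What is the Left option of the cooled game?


Original game: {20 | -13} (a switch {a | b} with a > b).
Cooling by t (for t below the temperature (a - b)/2 = 33/2) taxes each move by t: {a | b} cooled by t is {a - t | b + t}.
Cooling amount: t = 19/2
Cooled Left option: 20 - 19/2 = 21/2
Cooled Right option: -13 + 19/2 = -7/2
Cooled game: {21/2 | -7/2}
Left option = 21/2

21/2


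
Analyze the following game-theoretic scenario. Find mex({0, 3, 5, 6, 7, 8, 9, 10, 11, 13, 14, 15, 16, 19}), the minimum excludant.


Set = {0, 3, 5, 6, 7, 8, 9, 10, 11, 13, 14, 15, 16, 19}
0 is in the set.
1 is NOT in the set. This is the mex.
mex = 1

1


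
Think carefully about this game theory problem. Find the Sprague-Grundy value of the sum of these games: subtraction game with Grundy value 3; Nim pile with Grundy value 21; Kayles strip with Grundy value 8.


By the Sprague-Grundy theorem, the Grundy value of a sum of games is the XOR of individual Grundy values.
subtraction game: Grundy value = 3. Running XOR: 0 XOR 3 = 3
Nim pile: Grundy value = 21. Running XOR: 3 XOR 21 = 22
Kayles strip: Grundy value = 8. Running XOR: 22 XOR 8 = 30
The combined Grundy value is 30.

30
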